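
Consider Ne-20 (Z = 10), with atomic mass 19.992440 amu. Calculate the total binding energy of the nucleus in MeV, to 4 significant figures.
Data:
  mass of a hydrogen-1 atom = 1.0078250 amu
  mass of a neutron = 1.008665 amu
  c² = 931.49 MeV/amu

160.6 MeV

Σm = 10·m(¹H) + 10·m_n = 10.0782500 + 10.086650 = 20.1649000 amu
The mass defect is 20.1649000 − 19.992440 = 0.1724600 amu.
Converting to energy: 0.1724600 amu × 931.49 MeV/amu = 160.645 MeV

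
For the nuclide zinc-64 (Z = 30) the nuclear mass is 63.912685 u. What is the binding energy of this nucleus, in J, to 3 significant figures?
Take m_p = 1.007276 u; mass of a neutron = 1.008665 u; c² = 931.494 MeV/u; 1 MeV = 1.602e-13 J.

Total constituent mass: 30 × 1.007276 + 34 × 1.008665 = 64.512890 u
Δm = 64.512890 − 63.912685 = 0.600205 u
Binding energy = Δm·c² = 0.600205 × 931.494 MeV/u = 559.087 MeV
In joules: 559.087 MeV × 1.602e-13 J/MeV = 8.9566e-11 J

8.96e-11 J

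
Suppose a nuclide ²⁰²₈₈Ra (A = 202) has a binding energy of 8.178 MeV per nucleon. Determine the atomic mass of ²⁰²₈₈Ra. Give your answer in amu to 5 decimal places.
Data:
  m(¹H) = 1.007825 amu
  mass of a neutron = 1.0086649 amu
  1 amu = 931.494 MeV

201.90295 amu

Total binding energy = 202 × 8.178 = 1651.956 MeV
Mass defect = 1651.956 MeV / (931.494 MeV/amu) = 1.7734478 amu
Constituent mass = 88(1.007825) + 114(1.0086649) = 203.6763986 amu
Atomic mass = 203.6763986 − 1.7734478 = 201.9029508 amu ≈ 201.90295 amu (to 5 decimal places)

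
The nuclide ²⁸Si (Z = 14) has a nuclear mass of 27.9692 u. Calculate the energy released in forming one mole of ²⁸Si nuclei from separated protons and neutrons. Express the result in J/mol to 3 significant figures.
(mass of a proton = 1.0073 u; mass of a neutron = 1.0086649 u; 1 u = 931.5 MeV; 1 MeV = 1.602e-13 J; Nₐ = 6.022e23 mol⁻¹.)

2.29e+13 J/mol

Z = 14, so N = A − Z = 28 − 14 = 14.
Σm = 14·m_p + 14·m_n = 14.1022 + 14.1213086 = 28.2235086 u
Δm = 28.2235086 − 27.9692 = 0.2543086 u
E_B = 0.2543086 × 931.5 = 236.888 MeV
Per nucleus in joules: 236.888 MeV × 1.602e-13 J/MeV = 3.7949e-11 J
Per mole: 3.7949e-11 J × 6.022e23 mol⁻¹ = 2.2853e+13 J/mol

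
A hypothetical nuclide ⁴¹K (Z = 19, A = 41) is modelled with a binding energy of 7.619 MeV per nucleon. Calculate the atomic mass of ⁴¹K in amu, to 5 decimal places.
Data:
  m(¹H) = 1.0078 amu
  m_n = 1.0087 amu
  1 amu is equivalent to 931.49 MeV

Total binding energy = 41 × 7.619 = 312.379 MeV
Mass defect = 312.379 MeV / (931.49 MeV/amu) = 0.3353541 amu
Constituent mass = 19(1.0078) + 22(1.0087) = 41.3396 amu
Atomic mass = 41.3396 − 0.3353541 = 41.0042459 amu ≈ 41.00425 amu (to 5 decimal places)

41.00425 amu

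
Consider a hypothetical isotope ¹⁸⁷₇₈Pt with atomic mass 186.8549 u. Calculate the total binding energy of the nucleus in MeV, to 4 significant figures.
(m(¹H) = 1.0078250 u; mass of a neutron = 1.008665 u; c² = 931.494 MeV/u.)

Z = 78, so N = A − Z = 187 − 78 = 109.
Total constituent mass: 78 × 1.0078250 + 109 × 1.008665 = 188.5548350 u
Δm = 188.5548350 − 186.8549 = 1.6999350 u
E_B = 1.6999350 × 931.494 = 1583.48 MeV

1583 MeV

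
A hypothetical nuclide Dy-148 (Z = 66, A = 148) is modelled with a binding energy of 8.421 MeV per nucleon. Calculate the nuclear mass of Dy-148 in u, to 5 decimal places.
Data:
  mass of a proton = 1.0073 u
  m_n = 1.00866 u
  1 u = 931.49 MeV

147.85395 u

Total binding energy = 148 × 8.421 = 1246.308 MeV
Mass defect = 1246.308 MeV / (931.49 MeV/u) = 1.3379725 u
Constituent mass = 66(1.0073) + 82(1.00866) = 149.19192 u
Nuclear mass = 149.19192 − 1.3379725 = 147.8539475 u ≈ 147.85395 u (to 5 decimal places)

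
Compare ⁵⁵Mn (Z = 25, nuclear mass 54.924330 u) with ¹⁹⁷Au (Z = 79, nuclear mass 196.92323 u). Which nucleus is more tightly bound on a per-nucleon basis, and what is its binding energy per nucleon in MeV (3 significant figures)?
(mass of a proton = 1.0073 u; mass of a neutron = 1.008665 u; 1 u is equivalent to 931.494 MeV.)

⁵⁵Mn; 8.78 MeV/nucleon

⁵⁵Mn: Σm = 25(1.0073) + 30(1.008665) = 55.442450 u; Δm = 0.518120 u; E_B = 482.63 MeV; E_B/A = 8.775 MeV
¹⁹⁷Au: Σm = 79(1.0073) + 118(1.008665) = 198.599170 u; Δm = 1.675940 u; E_B = 1561.13 MeV; E_B/A = 7.9245 MeV
⁵⁵Mn has the higher binding energy per nucleon, so it is the more tightly bound nucleus.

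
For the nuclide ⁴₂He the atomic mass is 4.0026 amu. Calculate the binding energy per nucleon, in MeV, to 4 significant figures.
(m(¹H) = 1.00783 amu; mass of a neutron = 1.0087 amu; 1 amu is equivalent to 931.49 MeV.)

7.093 MeV/nucleon

With 2 protons and 2 neutrons (A = 4):
Mass of separated nucleons = 2(1.00783) + 2(1.0087) = 2.01566 + 2.0174 = 4.03306 amu
Mass defect Δm = 4.03306 − 4.0026 = 0.03046 amu
Binding energy = Δm·c² = 0.03046 × 931.49 MeV/amu = 28.3732 MeV
BE/A = 28.3732 MeV / 4 = 7.093 MeV/nucleon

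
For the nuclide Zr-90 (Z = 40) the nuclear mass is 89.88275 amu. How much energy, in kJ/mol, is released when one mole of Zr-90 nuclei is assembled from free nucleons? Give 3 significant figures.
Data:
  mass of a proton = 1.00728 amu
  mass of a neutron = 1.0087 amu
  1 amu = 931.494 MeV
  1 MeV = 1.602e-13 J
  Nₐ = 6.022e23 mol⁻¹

7.58e+10 kJ/mol

Mass of separated nucleons = 40(1.00728) + 50(1.0087) = 40.29120 + 50.4350 = 90.72620 amu
The mass defect is 90.72620 − 89.88275 = 0.84345 amu.
E_B = 0.84345 × 931.494 = 785.669 MeV
Per nucleus in joules: 785.669 MeV × 1.602e-13 J/MeV = 1.2586e-10 J
Per mole: 1.2586e-10 J × 6.022e23 mol⁻¹ = 7.5793e+13 J/mol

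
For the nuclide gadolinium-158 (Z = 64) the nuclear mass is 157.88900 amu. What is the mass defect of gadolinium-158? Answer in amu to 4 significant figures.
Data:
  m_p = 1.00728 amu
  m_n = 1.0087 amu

1.395 amu

The nucleus contains 64 protons and 158 − 64 = 94 neutrons.
Mass of separated nucleons = 64(1.00728) + 94(1.0087) = 64.46592 + 94.8178 = 159.28372 amu
The mass defect is 159.28372 − 157.88900 = 1.39472 amu.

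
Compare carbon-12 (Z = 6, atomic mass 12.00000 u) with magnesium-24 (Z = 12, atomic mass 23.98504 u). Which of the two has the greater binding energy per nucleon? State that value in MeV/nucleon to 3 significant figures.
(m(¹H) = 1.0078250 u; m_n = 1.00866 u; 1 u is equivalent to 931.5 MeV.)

magnesium-24; 8.26 MeV/nucleon

carbon-12: Σm = 6(1.0078250) + 6(1.00866) = 12.0989100 u; Δm = 0.0989100 u; E_B = 92.135 MeV; E_B/A = 7.678 MeV
magnesium-24: Σm = 12(1.0078250) + 12(1.00866) = 24.1978200 u; Δm = 0.2127800 u; E_B = 198.205 MeV; E_B/A = 8.259 MeV
magnesium-24 has the higher binding energy per nucleon, so it is the more tightly bound nucleus.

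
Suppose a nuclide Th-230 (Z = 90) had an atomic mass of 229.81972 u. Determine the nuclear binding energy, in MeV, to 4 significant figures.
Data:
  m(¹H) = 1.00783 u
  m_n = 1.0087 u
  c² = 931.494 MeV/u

1959 MeV

Σm = 90·m(¹H) + 140·m_n = 90.70470 + 141.2180 = 231.92270 u
Δm = 231.92270 − 229.81972 = 2.10298 u
Binding energy = Δm·c² = 2.10298 × 931.494 MeV/u = 1958.91 MeV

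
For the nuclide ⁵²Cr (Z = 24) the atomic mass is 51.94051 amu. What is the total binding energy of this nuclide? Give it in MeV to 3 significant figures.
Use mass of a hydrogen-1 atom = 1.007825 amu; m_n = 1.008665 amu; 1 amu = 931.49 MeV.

456 MeV

The nucleus contains 24 protons and 52 − 24 = 28 neutrons.
Mass of separated nucleons = 24(1.007825) + 28(1.008665) = 24.187800 + 28.242620 = 52.430420 amu
The mass defect is 52.430420 − 51.94051 = 0.489910 amu.
Converting to energy: 0.489910 amu × 931.49 MeV/amu = 456.346 MeV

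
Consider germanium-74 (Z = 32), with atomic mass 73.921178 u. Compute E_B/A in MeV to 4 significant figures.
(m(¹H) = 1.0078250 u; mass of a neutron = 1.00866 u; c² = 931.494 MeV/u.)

The nucleus contains 32 protons and 74 − 32 = 42 neutrons.
Total constituent mass: 32 × 1.0078250 + 42 × 1.00866 = 74.6141200 u
Δm = 74.6141200 − 73.921178 = 0.6929420 u
Binding energy = Δm·c² = 0.6929420 × 931.494 MeV/u = 645.471 MeV
Dividing by A = 74 gives 8.723 MeV per nucleon.

8.723 MeV/nucleon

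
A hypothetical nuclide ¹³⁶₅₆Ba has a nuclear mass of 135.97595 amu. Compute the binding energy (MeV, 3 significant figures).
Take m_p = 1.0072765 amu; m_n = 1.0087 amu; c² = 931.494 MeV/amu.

Mass of separated nucleons = 56(1.0072765) + 80(1.0087) = 56.4074840 + 80.6960 = 137.1034840 amu
The mass defect is 137.1034840 − 135.97595 = 1.1275340 amu.
Converting to energy: 1.1275340 amu × 931.494 MeV/amu = 1050.29 MeV

1050 MeV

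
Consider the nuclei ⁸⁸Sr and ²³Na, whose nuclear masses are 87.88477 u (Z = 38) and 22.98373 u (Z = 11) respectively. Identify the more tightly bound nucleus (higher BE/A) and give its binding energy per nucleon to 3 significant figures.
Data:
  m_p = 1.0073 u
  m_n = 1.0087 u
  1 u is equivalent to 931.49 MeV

⁸⁸Sr; 8.76 MeV/nucleon

⁸⁸Sr: Σm = 38(1.0073) + 50(1.0087) = 88.7124 u; Δm = 0.82763 u; E_B = 770.93 MeV; E_B/A = 8.761 MeV
²³Na: Σm = 11(1.0073) + 12(1.0087) = 23.1847 u; Δm = 0.20097 u; E_B = 187.20 MeV; E_B/A = 8.139 MeV
⁸⁸Sr has the higher binding energy per nucleon, so it is the more tightly bound nucleus.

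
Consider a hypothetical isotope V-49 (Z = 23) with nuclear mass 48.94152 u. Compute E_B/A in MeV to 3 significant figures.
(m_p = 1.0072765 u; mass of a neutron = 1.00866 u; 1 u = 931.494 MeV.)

Total constituent mass: 23 × 1.0072765 + 26 × 1.00866 = 49.3925195 u
The mass defect is 49.3925195 − 48.94152 = 0.4509995 u.
Converting to energy: 0.4509995 u × 931.494 MeV/u = 420.103 MeV
BE/A = 420.103 MeV / 49 = 8.574 MeV/nucleon

8.57 MeV/nucleon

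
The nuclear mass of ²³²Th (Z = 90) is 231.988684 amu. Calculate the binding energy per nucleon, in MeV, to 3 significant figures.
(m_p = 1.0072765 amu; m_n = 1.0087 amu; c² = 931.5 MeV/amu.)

The nucleus contains 90 protons and 232 − 90 = 142 neutrons.
Σm = 90·m_p + 142·m_n = 90.6548850 + 143.2354 = 233.8902850 amu
Mass defect Δm = 233.8902850 − 231.988684 = 1.9016010 amu
Binding energy = Δm·c² = 1.9016010 × 931.5 MeV/amu = 1771.34 MeV
Dividing by A = 232 gives 7.635 MeV per nucleon.

7.64 MeV/nucleon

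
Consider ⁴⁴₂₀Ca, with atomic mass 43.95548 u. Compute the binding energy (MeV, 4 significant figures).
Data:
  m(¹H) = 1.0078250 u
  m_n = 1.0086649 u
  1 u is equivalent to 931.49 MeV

Σm = 20·m(¹H) + 24·m_n = 20.1565000 + 24.2079576 = 44.3644576 u
The mass defect is 44.3644576 − 43.95548 = 0.4089776 u.
E_B = 0.4089776 × 931.49 = 380.959 MeV

381.0 MeV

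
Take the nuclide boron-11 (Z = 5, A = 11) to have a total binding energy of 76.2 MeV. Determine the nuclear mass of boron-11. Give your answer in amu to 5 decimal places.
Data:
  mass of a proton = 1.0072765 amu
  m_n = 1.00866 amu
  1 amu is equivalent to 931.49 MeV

11.00654 amu

Mass defect = 76.2 MeV / (931.49 MeV/amu) = 0.0818044 amu
Constituent mass = 5(1.0072765) + 6(1.00866) = 11.0883425 amu
Nuclear mass = 11.0883425 − 0.0818044 = 11.0065381 amu ≈ 11.00654 amu (to 5 decimal places)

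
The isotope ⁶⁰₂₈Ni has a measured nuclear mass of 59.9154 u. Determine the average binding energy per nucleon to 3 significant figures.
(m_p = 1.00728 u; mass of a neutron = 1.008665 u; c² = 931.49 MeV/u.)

The nucleus contains 28 protons and 60 − 28 = 32 neutrons.
Total constituent mass: 28 × 1.00728 + 32 × 1.008665 = 60.481120 u
The mass defect is 60.481120 − 59.9154 = 0.565720 u.
Binding energy = Δm·c² = 0.565720 × 931.49 MeV/u = 526.963 MeV
Dividing by A = 60 gives 8.783 MeV per nucleon.

8.78 MeV/nucleon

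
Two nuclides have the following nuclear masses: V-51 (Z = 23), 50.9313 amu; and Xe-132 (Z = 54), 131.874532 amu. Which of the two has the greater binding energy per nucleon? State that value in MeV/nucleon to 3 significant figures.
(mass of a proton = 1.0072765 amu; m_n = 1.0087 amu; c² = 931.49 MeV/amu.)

V-51: Σm = 23(1.0072765) + 28(1.0087) = 51.4109595 amu; Δm = 0.4796595 amu; E_B = 446.80 MeV; E_B/A = 8.761 MeV
Xe-132: Σm = 54(1.0072765) + 78(1.0087) = 133.0715310 amu; Δm = 1.1969990 amu; E_B = 1115.0 MeV; E_B/A = 8.447 MeV
V-51 has the higher binding energy per nucleon, so it is the more tightly bound nucleus.

V-51; 8.76 MeV/nucleon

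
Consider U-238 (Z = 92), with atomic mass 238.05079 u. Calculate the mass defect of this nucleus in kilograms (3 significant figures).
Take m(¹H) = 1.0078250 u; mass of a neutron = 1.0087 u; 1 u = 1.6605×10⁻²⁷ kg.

The nucleus contains 92 protons and 238 − 92 = 146 neutrons.
Total constituent mass: 92 × 1.0078250 + 146 × 1.0087 = 239.9901000 u
Δm = 239.9901000 − 238.05079 = 1.9393100 u
In SI units: 1.9393100 u × 1.6605×10⁻²⁷ kg/u = 3.2202e-27 kg

3.22e-27 kg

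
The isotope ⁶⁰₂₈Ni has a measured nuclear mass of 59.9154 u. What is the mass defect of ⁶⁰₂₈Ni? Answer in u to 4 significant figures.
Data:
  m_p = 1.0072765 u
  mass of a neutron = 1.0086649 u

The nucleus contains 28 protons and 60 − 28 = 32 neutrons.
Mass of separated nucleons = 28(1.0072765) + 32(1.0086649) = 28.2037420 + 32.2772768 = 60.4810188 u
The mass defect is 60.4810188 − 59.9154 = 0.5656188 u.

0.5656 u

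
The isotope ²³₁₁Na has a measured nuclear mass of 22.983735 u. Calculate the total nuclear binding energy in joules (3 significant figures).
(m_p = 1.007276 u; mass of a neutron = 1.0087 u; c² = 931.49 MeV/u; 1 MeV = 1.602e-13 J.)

The nucleus contains 11 protons and 23 − 11 = 12 neutrons.
Σm = 11·m_p + 12·m_n = 11.080036 + 12.1044 = 23.184436 u
The mass defect is 23.184436 − 22.983735 = 0.200701 u.
Binding energy = Δm·c² = 0.200701 × 931.49 MeV/u = 186.951 MeV
In joules: 186.951 MeV × 1.602e-13 J/MeV = 2.99496e-11 J

2.99e-11 J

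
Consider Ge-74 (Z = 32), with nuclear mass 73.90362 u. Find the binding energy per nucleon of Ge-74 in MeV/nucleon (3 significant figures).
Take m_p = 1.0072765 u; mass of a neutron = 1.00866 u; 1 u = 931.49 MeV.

Σm = 32·m_p + 42·m_n = 32.2328480 + 42.36372 = 74.5965680 u
The mass defect is 74.5965680 − 73.90362 = 0.6929480 u.
Binding energy = Δm·c² = 0.6929480 × 931.49 MeV/u = 645.474 MeV
Dividing by A = 74 gives 8.723 MeV per nucleon.

8.72 MeV/nucleon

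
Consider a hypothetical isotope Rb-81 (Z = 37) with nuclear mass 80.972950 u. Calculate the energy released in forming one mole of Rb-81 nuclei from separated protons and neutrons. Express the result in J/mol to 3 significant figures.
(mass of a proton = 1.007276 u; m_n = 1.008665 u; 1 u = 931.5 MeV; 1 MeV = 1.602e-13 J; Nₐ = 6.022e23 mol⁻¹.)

With 37 protons and 44 neutrons (A = 81):
Total constituent mass: 37 × 1.007276 + 44 × 1.008665 = 81.650472 u
Mass defect Δm = 81.650472 − 80.972950 = 0.677522 u
E_B = 0.677522 × 931.5 = 631.112 MeV
Per nucleus in joules: 631.112 MeV × 1.602e-13 J/MeV = 1.0110e-10 J
Per mole: 1.0110e-10 J × 6.022e23 mol⁻¹ = 6.0882e+13 J/mol

6.09e+13 J/mol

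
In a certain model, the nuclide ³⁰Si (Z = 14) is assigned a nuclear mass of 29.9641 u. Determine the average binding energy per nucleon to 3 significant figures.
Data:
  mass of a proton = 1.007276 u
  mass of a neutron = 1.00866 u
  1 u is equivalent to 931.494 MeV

8.58 MeV/nucleon

Mass of separated nucleons = 14(1.007276) + 16(1.00866) = 14.101864 + 16.13856 = 30.240424 u
Mass defect Δm = 30.240424 − 29.9641 = 0.276324 u
Converting to energy: 0.276324 u × 931.494 MeV/u = 257.394 MeV
Per nucleon: 257.394 / 30 = 8.580 MeV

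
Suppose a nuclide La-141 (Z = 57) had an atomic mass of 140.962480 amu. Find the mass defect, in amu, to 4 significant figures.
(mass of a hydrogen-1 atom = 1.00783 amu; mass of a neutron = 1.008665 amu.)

Total constituent mass: 57 × 1.00783 + 84 × 1.008665 = 142.174170 amu
Δm = 142.174170 − 140.962480 = 1.211690 amu

1.212 amu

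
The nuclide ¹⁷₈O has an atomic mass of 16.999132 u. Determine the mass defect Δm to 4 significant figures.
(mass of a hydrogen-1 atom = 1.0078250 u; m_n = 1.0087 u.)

Mass of separated nucleons = 8(1.0078250) + 9(1.0087) = 8.0626000 + 9.0783 = 17.1409000 u
Δm = 17.1409000 − 16.999132 = 0.1417680 u

0.1418 u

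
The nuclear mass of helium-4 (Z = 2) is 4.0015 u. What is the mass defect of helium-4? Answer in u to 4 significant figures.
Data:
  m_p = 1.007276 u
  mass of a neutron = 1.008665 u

With 2 protons and 2 neutrons (A = 4):
Mass of separated nucleons = 2(1.007276) + 2(1.008665) = 2.014552 + 2.017330 = 4.031882 u
Δm = 4.031882 − 4.0015 = 0.030382 u

0.03038 u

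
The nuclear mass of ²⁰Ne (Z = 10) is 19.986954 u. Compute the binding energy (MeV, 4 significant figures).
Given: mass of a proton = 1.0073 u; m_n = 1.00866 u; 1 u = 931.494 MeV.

160.8 MeV

The nucleus contains 10 protons and 20 − 10 = 10 neutrons.
Σm = 10·m_p + 10·m_n = 10.0730 + 10.08660 = 20.15960 u
The mass defect is 20.15960 − 19.986954 = 0.172646 u.
Converting to energy: 0.172646 u × 931.494 MeV/u = 160.819 MeV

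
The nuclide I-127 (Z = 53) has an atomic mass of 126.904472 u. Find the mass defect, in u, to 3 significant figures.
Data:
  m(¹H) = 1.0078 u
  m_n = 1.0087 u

1.15 u

Total constituent mass: 53 × 1.0078 + 74 × 1.0087 = 128.0572 u
The mass defect is 128.0572 − 126.904472 = 1.152728 u.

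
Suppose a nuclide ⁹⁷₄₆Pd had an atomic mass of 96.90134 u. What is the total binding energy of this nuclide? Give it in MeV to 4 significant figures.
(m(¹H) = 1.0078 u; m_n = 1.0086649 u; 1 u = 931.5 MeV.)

The nucleus contains 46 protons and 97 − 46 = 51 neutrons.
Total constituent mass: 46 × 1.0078 + 51 × 1.0086649 = 97.8007099 u
Δm = 97.8007099 − 96.90134 = 0.8993699 u
Binding energy = Δm·c² = 0.8993699 × 931.5 MeV/u = 837.763 MeV

837.8 MeV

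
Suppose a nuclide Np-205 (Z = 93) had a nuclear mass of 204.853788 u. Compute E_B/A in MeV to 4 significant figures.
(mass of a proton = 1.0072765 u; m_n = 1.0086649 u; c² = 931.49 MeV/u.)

With 93 protons and 112 neutrons (A = 205):
Total constituent mass: 93 × 1.0072765 + 112 × 1.0086649 = 206.6471833 u
Δm = 206.6471833 − 204.853788 = 1.7933953 u
Binding energy = Δm·c² = 1.7933953 × 931.49 MeV/u = 1670.53 MeV
Per nucleon: 1670.53 / 205 = 8.149 MeV

8.149 MeV/nucleon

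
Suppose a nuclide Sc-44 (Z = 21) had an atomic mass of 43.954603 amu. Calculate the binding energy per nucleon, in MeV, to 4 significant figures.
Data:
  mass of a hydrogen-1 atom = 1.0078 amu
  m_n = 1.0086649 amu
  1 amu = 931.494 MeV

Σm = 21·m(¹H) + 23·m_n = 21.1638 + 23.1992927 = 44.3630927 amu
Δm = 44.3630927 − 43.954603 = 0.4084897 amu
Converting to energy: 0.4084897 amu × 931.494 MeV/amu = 380.506 MeV
BE/A = 380.506 MeV / 44 = 8.648 MeV/nucleon

8.648 MeV/nucleon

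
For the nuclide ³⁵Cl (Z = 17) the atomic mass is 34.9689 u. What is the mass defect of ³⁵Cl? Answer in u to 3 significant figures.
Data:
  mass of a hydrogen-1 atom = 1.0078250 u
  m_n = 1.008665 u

Σm = 17·m(¹H) + 18·m_n = 17.1330250 + 18.155970 = 35.2889950 u
The mass defect is 35.2889950 − 34.9689 = 0.3200950 u.

0.320 u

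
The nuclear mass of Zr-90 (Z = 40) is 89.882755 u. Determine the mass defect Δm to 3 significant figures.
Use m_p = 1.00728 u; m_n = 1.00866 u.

0.841 u

Σm = 40·m_p + 50·m_n = 40.29120 + 50.43300 = 90.72420 u
Mass defect Δm = 90.72420 − 89.882755 = 0.841445 u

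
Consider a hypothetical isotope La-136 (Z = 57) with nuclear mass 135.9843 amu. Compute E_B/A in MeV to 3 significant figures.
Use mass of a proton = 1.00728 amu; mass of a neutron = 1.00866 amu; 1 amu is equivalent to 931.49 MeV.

7.64 MeV/nucleon

Z = 57, so N = A − Z = 136 − 57 = 79.
Mass of separated nucleons = 57(1.00728) + 79(1.00866) = 57.41496 + 79.68414 = 137.09910 amu
The mass defect is 137.09910 − 135.9843 = 1.11480 amu.
E_B = 1.11480 × 931.49 = 1038.425 MeV
Per nucleon: 1038.425 / 136 = 7.635 MeV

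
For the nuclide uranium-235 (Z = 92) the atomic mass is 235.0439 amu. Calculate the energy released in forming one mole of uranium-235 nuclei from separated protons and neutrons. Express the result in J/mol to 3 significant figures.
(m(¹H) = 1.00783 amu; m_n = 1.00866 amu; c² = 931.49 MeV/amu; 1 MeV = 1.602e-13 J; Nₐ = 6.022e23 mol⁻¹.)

1.72e+14 J/mol

Total constituent mass: 92 × 1.00783 + 143 × 1.00866 = 236.95874 amu
Δm = 236.95874 − 235.0439 = 1.91484 amu
E_B = 1.91484 × 931.49 = 1783.65 MeV
Per nucleus in joules: 1783.65 MeV × 1.602e-13 J/MeV = 2.8574e-10 J
Per mole: 2.8574e-10 J × 6.022e23 mol⁻¹ = 1.7207e+14 J/mol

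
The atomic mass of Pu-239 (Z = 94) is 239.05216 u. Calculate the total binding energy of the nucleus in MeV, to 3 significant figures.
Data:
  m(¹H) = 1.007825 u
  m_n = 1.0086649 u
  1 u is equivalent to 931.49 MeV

1810 MeV

The nucleus contains 94 protons and 239 − 94 = 145 neutrons.
Total constituent mass: 94 × 1.007825 + 145 × 1.0086649 = 240.9919605 u
Δm = 240.9919605 − 239.05216 = 1.9398005 u
Converting to energy: 1.9398005 u × 931.49 MeV/u = 1806.90 MeV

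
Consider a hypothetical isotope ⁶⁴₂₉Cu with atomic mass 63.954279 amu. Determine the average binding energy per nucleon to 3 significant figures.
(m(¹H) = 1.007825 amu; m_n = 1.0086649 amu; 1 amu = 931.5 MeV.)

8.38 MeV/nucleon

Mass of separated nucleons = 29(1.007825) + 35(1.0086649) = 29.226925 + 35.3032715 = 64.5301965 amu
The mass defect is 64.5301965 − 63.954279 = 0.5759175 amu.
Converting to energy: 0.5759175 amu × 931.5 MeV/amu = 536.467 MeV
Dividing by A = 64 gives 8.382 MeV per nucleon.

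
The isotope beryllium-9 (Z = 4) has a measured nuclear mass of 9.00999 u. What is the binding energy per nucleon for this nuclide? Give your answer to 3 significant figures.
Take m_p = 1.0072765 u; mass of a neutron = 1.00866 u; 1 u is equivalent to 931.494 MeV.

6.46 MeV/nucleon

Total constituent mass: 4 × 1.0072765 + 5 × 1.00866 = 9.0724060 u
Mass defect Δm = 9.0724060 − 9.00999 = 0.0624160 u
Binding energy = Δm·c² = 0.0624160 × 931.494 MeV/u = 58.1401 MeV
BE/A = 58.1401 MeV / 9 = 6.460 MeV/nucleon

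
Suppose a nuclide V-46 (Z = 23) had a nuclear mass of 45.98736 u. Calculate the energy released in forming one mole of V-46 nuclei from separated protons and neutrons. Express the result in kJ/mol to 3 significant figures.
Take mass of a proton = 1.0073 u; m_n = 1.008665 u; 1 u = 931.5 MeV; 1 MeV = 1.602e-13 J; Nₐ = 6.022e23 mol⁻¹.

3.41e+10 kJ/mol

The nucleus contains 23 protons and 46 − 23 = 23 neutrons.
Total constituent mass: 23 × 1.0073 + 23 × 1.008665 = 46.367195 u
The mass defect is 46.367195 − 45.98736 = 0.379835 u.
E_B = 0.379835 × 931.5 = 353.816 MeV
Per nucleus in joules: 353.816 MeV × 1.602e-13 J/MeV = 5.6681e-11 J
Per mole: 5.6681e-11 J × 6.022e23 mol⁻¹ = 3.4133e+13 J/mol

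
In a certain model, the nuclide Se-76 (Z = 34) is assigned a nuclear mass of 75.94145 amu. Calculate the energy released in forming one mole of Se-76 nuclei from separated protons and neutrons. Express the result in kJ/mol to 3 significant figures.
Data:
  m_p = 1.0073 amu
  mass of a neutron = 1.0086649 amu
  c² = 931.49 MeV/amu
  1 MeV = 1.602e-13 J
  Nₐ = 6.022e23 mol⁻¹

The nucleus contains 34 protons and 76 − 34 = 42 neutrons.
Total constituent mass: 34 × 1.0073 + 42 × 1.0086649 = 76.6121258 amu
Δm = 76.6121258 − 75.94145 = 0.6706758 amu
Binding energy = Δm·c² = 0.6706758 × 931.49 MeV/amu = 624.728 MeV
Per nucleus in joules: 624.728 MeV × 1.602e-13 J/MeV = 1.0008e-10 J
Per mole: 1.0008e-10 J × 6.022e23 mol⁻¹ = 6.0268e+13 J/mol

6.03e+10 kJ/mol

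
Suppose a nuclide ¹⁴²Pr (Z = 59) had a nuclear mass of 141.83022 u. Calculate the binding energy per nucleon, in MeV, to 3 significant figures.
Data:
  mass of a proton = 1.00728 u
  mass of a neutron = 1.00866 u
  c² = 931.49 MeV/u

8.65 MeV/nucleon

The nucleus contains 59 protons and 142 − 59 = 83 neutrons.
Σm = 59·m_p + 83·m_n = 59.42952 + 83.71878 = 143.14830 u
Mass defect Δm = 143.14830 − 141.83022 = 1.31808 u
E_B = 1.31808 × 931.49 = 1227.78 MeV
Dividing by A = 142 gives 8.646 MeV per nucleon.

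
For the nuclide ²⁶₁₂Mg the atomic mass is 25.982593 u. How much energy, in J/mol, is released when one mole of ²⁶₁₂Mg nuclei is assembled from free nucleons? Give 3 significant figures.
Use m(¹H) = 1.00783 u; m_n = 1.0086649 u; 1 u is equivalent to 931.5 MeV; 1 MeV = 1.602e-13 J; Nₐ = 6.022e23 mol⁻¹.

With 12 protons and 14 neutrons (A = 26):
Mass of separated nucleons = 12(1.00783) + 14(1.0086649) = 12.09396 + 14.1213086 = 26.2152686 u
The mass defect is 26.2152686 − 25.982593 = 0.2326756 u.
Converting to energy: 0.2326756 u × 931.5 MeV/u = 216.737 MeV
Per nucleus in joules: 216.737 MeV × 1.602e-13 J/MeV = 3.4721e-11 J
Per mole: 3.4721e-11 J × 6.022e23 mol⁻¹ = 2.0909e+13 J/mol

2.09e+13 J/mol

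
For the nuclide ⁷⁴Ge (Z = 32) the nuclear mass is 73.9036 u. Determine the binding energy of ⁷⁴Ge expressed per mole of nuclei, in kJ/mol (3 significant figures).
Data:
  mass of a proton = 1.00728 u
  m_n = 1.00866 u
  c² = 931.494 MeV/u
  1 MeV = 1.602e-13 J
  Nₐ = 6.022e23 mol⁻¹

Σm = 32·m_p + 42·m_n = 32.23296 + 42.36372 = 74.59668 u
Mass defect Δm = 74.59668 − 73.9036 = 0.69308 u
Converting to energy: 0.69308 u × 931.494 MeV/u = 645.600 MeV
Per nucleus in joules: 645.600 MeV × 1.602e-13 J/MeV = 1.0343e-10 J
Per mole: 1.0343e-10 J × 6.022e23 mol⁻¹ = 6.2286e+13 J/mol

6.23e+10 kJ/mol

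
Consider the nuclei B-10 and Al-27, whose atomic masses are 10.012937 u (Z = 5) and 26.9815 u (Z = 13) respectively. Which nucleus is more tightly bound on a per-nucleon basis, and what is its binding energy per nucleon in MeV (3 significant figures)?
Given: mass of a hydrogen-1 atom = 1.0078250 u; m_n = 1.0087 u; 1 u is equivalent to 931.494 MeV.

Al-27; 8.35 MeV/nucleon

B-10: Σm = 5(1.0078250) + 5(1.0087) = 10.0826250 u; Δm = 0.0696880 u; E_B = 64.914 MeV; E_B/A = 6.491 MeV
Al-27: Σm = 13(1.0078250) + 14(1.0087) = 27.2235250 u; Δm = 0.2420250 u; E_B = 225.44 MeV; E_B/A = 8.350 MeV
Al-27 has the higher binding energy per nucleon, so it is the more tightly bound nucleus.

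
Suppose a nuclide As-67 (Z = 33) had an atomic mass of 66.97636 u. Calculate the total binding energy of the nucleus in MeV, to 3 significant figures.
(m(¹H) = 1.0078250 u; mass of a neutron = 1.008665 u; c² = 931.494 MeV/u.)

The nucleus contains 33 protons and 67 − 33 = 34 neutrons.
Total constituent mass: 33 × 1.0078250 + 34 × 1.008665 = 67.5528350 u
Δm = 67.5528350 − 66.97636 = 0.5764750 u
Converting to energy: 0.5764750 u × 931.494 MeV/u = 536.983 MeV

537 MeV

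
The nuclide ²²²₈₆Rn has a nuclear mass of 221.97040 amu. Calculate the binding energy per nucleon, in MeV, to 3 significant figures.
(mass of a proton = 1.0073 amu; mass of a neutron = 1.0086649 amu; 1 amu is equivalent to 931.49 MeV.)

Z = 86, so N = A − Z = 222 − 86 = 136.
Σm = 86·m_p + 136·m_n = 86.6278 + 137.1784264 = 223.8062264 amu
Δm = 223.8062264 − 221.97040 = 1.8358264 amu
Converting to energy: 1.8358264 amu × 931.49 MeV/amu = 1710.05 MeV
BE/A = 1710.05 MeV / 222 = 7.703 MeV/nucleon

7.70 MeV/nucleon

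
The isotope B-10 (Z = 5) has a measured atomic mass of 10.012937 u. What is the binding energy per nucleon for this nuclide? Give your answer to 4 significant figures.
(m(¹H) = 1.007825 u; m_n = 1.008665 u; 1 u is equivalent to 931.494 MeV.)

Z = 5, so N = A − Z = 10 − 5 = 5.
Mass of separated nucleons = 5(1.007825) + 5(1.008665) = 5.039125 + 5.043325 = 10.082450 u
Mass defect Δm = 10.082450 − 10.012937 = 0.069513 u
Binding energy = Δm·c² = 0.069513 × 931.494 MeV/u = 64.7509 MeV
Per nucleon: 64.7509 / 10 = 6.475 MeV

6.475 MeV/nucleon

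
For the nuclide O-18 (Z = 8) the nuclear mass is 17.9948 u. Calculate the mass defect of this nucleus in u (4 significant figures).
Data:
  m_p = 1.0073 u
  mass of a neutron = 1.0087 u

0.1506 u

Mass of separated nucleons = 8(1.0073) + 10(1.0087) = 8.0584 + 10.0870 = 18.1454 u
Mass defect Δm = 18.1454 − 17.9948 = 0.1506 u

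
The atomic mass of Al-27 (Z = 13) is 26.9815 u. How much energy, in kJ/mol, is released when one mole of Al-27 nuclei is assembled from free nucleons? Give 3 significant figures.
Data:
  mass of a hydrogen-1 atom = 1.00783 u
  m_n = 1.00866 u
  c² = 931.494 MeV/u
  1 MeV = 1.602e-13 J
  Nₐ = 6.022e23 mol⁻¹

With 13 protons and 14 neutrons (A = 27):
Mass of separated nucleons = 13(1.00783) + 14(1.00866) = 13.10179 + 14.12124 = 27.22303 u
Mass defect Δm = 27.22303 − 26.9815 = 0.24153 u
Binding energy = Δm·c² = 0.24153 × 931.494 MeV/u = 224.984 MeV
Per nucleus in joules: 224.984 MeV × 1.602e-13 J/MeV = 3.6042e-11 J
Per mole: 3.6042e-11 J × 6.022e23 mol⁻¹ = 2.1704e+13 J/mol

2.17e+10 kJ/mol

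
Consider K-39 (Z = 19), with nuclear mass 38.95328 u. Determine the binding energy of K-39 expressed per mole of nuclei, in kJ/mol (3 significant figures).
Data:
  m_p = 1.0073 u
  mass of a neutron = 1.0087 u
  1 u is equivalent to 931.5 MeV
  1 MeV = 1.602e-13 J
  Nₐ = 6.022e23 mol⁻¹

3.23e+10 kJ/mol

The nucleus contains 19 protons and 39 − 19 = 20 neutrons.
Mass of separated nucleons = 19(1.0073) + 20(1.0087) = 19.1387 + 20.1740 = 39.3127 u
The mass defect is 39.3127 − 38.95328 = 0.35942 u.
E_B = 0.35942 × 931.5 = 334.800 MeV
Per nucleus in joules: 334.800 MeV × 1.602e-13 J/MeV = 5.3635e-11 J
Per mole: 5.3635e-11 J × 6.022e23 mol⁻¹ = 3.2299e+13 J/mol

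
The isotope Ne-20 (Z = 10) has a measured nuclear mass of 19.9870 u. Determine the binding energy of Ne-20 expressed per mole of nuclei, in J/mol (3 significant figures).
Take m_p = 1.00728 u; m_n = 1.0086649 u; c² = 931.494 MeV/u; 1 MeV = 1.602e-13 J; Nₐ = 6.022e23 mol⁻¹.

1.55e+13 J/mol

With 10 protons and 10 neutrons (A = 20):
Mass of separated nucleons = 10(1.00728) + 10(1.0086649) = 10.07280 + 10.0866490 = 20.1594490 u
Δm = 20.1594490 − 19.9870 = 0.1724490 u
Converting to energy: 0.1724490 u × 931.494 MeV/u = 160.635 MeV
Per nucleus in joules: 160.635 MeV × 1.602e-13 J/MeV = 2.5734e-11 J
Per mole: 2.5734e-11 J × 6.022e23 mol⁻¹ = 1.5497e+13 J/mol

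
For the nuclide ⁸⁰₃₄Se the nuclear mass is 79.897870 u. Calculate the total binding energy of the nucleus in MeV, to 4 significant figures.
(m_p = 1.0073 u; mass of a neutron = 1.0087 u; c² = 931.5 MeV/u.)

699.1 MeV

Total constituent mass: 34 × 1.0073 + 46 × 1.0087 = 80.6484 u
The mass defect is 80.6484 − 79.897870 = 0.750530 u.
Binding energy = Δm·c² = 0.750530 × 931.5 MeV/u = 699.119 MeV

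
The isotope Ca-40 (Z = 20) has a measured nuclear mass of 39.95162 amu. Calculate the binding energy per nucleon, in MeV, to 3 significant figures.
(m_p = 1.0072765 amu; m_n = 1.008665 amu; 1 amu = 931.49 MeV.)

The nucleus contains 20 protons and 40 − 20 = 20 neutrons.
Mass of separated nucleons = 20(1.0072765) + 20(1.008665) = 20.1455300 + 20.173300 = 40.3188300 amu
The mass defect is 40.3188300 − 39.95162 = 0.3672100 amu.
Converting to energy: 0.3672100 amu × 931.49 MeV/amu = 342.052 MeV
Dividing by A = 40 gives 8.551 MeV per nucleon.

8.55 MeV/nucleon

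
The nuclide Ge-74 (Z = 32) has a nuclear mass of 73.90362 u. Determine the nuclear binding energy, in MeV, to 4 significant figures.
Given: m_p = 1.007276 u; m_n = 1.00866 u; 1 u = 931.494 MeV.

645.5 MeV

With 32 protons and 42 neutrons (A = 74):
Mass of separated nucleons = 32(1.007276) + 42(1.00866) = 32.232832 + 42.36372 = 74.596552 u
Mass defect Δm = 74.596552 − 73.90362 = 0.692932 u
E_B = 0.692932 × 931.494 = 645.462 MeV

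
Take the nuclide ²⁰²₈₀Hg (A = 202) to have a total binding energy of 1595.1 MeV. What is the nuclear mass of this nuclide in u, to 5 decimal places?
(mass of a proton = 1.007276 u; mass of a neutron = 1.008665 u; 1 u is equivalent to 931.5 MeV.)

201.92681 u

Mass defect = 1595.1 MeV / (931.5 MeV/u) = 1.7123994 u
Constituent mass = 80(1.007276) + 122(1.008665) = 203.639210 u
Nuclear mass = 203.639210 − 1.7123994 = 201.9268106 u ≈ 201.92681 u (to 5 decimal places)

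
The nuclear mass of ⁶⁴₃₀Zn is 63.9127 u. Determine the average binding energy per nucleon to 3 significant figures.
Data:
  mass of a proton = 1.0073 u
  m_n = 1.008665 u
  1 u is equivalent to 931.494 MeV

8.75 MeV/nucleon

Σm = 30·m_p + 34·m_n = 30.2190 + 34.294610 = 64.513610 u
The mass defect is 64.513610 − 63.9127 = 0.600910 u.
Converting to energy: 0.600910 u × 931.494 MeV/u = 559.744 MeV
Dividing by A = 64 gives 8.746 MeV per nucleon.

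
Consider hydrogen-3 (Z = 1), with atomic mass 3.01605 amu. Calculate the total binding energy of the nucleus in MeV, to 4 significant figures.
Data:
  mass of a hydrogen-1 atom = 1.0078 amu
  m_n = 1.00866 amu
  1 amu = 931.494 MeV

The nucleus contains 1 protons and 3 − 1 = 2 neutrons.
Total constituent mass: 1 × 1.0078 + 2 × 1.00866 = 3.02512 amu
Δm = 3.02512 − 3.01605 = 0.00907 amu
Converting to energy: 0.00907 amu × 931.494 MeV/amu = 8.44865 MeV

8.449 MeV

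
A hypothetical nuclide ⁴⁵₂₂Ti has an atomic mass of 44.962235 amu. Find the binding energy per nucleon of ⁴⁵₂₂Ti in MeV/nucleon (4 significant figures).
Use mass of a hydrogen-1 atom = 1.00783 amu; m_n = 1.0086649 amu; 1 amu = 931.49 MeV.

Σm = 22·m(¹H) + 23·m_n = 22.17226 + 23.1992927 = 45.3715527 amu
Mass defect Δm = 45.3715527 − 44.962235 = 0.4093177 amu
E_B = 0.4093177 × 931.49 = 381.275 MeV
BE/A = 381.275 MeV / 45 = 8.473 MeV/nucleon

8.473 MeV/nucleon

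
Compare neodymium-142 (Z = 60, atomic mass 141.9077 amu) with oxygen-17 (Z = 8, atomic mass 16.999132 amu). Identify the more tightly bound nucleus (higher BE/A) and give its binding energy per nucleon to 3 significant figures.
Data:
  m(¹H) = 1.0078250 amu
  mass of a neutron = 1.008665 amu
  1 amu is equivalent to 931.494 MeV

neodymium-142: Σm = 60(1.0078250) + 82(1.008665) = 143.1800300 amu; Δm = 1.2723300 amu; E_B = 1185.2 MeV; E_B/A = 8.346 MeV
oxygen-17: Σm = 8(1.0078250) + 9(1.008665) = 17.1405850 amu; Δm = 0.1414530 amu; E_B = 131.76 MeV; E_B/A = 7.751 MeV
neodymium-142 has the higher binding energy per nucleon, so it is the more tightly bound nucleus.

neodymium-142; 8.35 MeV/nucleon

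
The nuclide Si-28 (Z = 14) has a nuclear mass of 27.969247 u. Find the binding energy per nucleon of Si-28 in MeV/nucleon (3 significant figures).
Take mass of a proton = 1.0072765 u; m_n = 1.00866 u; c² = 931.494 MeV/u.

8.45 MeV/nucleon

Z = 14, so N = A − Z = 28 − 14 = 14.
Total constituent mass: 14 × 1.0072765 + 14 × 1.00866 = 28.2231110 u
Δm = 28.2231110 − 27.969247 = 0.2538640 u
E_B = 0.2538640 × 931.494 = 236.473 MeV
Dividing by A = 28 gives 8.445 MeV per nucleon.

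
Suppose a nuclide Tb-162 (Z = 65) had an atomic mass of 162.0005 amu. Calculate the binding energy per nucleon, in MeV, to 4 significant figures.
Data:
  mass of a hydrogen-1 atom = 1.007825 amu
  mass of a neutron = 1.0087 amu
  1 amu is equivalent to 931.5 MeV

7.774 MeV/nucleon

Z = 65, so N = A − Z = 162 − 65 = 97.
Mass of separated nucleons = 65(1.007825) + 97(1.0087) = 65.508625 + 97.8439 = 163.352525 amu
Mass defect Δm = 163.352525 − 162.0005 = 1.352025 amu
Converting to energy: 1.352025 amu × 931.5 MeV/amu = 1259.41 MeV
Per nucleon: 1259.41 / 162 = 7.774 MeV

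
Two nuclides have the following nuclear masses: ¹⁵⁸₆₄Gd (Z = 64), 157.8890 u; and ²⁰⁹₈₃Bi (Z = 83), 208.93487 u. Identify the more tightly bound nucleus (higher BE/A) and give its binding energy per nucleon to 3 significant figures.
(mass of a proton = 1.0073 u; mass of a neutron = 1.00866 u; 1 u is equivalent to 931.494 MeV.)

¹⁵⁸₆₄Gd; 8.21 MeV/nucleon

¹⁵⁸₆₄Gd: Σm = 64(1.0073) + 94(1.00866) = 159.28124 u; Δm = 1.39224 u; E_B = 1296.9 MeV; E_B/A = 8.208 MeV
²⁰⁹₈₃Bi: Σm = 83(1.0073) + 126(1.00866) = 210.69706 u; Δm = 1.76219 u; E_B = 1641.5 MeV; E_B/A = 7.854 MeV
¹⁵⁸₆₄Gd has the higher binding energy per nucleon, so it is the more tightly bound nucleus.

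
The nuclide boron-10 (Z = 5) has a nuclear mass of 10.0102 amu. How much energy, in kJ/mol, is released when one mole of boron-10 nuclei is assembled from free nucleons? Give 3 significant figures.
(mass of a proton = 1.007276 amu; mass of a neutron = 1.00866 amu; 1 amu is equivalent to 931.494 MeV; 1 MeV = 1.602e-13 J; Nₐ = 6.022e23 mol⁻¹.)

6.24e+09 kJ/mol

Mass of separated nucleons = 5(1.007276) + 5(1.00866) = 5.036380 + 5.04330 = 10.079680 amu
Mass defect Δm = 10.079680 − 10.0102 = 0.069480 amu
Converting to energy: 0.069480 amu × 931.494 MeV/amu = 64.7202 MeV
Per nucleus in joules: 64.7202 MeV × 1.602e-13 J/MeV = 1.0368e-11 J
Per mole: 1.0368e-11 J × 6.022e23 mol⁻¹ = 6.2436e+12 J/mol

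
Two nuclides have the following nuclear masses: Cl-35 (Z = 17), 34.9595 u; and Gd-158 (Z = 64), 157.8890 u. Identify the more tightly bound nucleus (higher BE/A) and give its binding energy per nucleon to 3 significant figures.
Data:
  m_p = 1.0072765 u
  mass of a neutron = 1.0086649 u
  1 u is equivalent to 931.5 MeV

Cl-35: Σm = 17(1.0072765) + 18(1.0086649) = 35.2796687 u; Δm = 0.3201687 u; E_B = 298.24 MeV; E_B/A = 8.521 MeV
Gd-158: Σm = 64(1.0072765) + 94(1.0086649) = 159.2801966 u; Δm = 1.3911966 u; E_B = 1295.9 MeV; E_B/A = 8.202 MeV
Cl-35 has the higher binding energy per nucleon, so it is the more tightly bound nucleus.

Cl-35; 8.52 MeV/nucleon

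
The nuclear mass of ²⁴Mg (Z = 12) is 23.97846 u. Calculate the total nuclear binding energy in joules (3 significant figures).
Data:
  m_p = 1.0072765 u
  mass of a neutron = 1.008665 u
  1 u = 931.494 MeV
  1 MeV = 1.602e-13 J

Total constituent mass: 12 × 1.0072765 + 12 × 1.008665 = 24.1912980 u
Mass defect Δm = 24.1912980 − 23.97846 = 0.2128380 u
E_B = 0.2128380 × 931.494 = 198.257 MeV
In joules: 198.257 MeV × 1.602e-13 J/MeV = 3.1761e-11 J

3.18e-11 J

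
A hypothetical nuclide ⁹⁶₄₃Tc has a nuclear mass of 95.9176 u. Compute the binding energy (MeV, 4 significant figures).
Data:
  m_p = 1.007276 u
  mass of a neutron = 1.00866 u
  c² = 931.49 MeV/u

795.7 MeV

Σm = 43·m_p + 53·m_n = 43.312868 + 53.45898 = 96.771848 u
The mass defect is 96.771848 − 95.9176 = 0.854248 u.
Binding energy = Δm·c² = 0.854248 × 931.49 MeV/u = 795.723 MeV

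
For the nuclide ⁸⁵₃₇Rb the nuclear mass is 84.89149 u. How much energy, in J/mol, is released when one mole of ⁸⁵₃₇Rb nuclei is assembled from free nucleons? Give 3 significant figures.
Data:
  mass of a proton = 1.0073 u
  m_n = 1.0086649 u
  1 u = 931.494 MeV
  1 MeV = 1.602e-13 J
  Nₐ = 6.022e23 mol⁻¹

Total constituent mass: 37 × 1.0073 + 48 × 1.0086649 = 85.6860152 u
The mass defect is 85.6860152 − 84.89149 = 0.7945252 u.
E_B = 0.7945252 × 931.494 = 740.095 MeV
Per nucleus in joules: 740.095 MeV × 1.602e-13 J/MeV = 1.1856e-10 J
Per mole: 1.1856e-10 J × 6.022e23 mol⁻¹ = 7.1397e+13 J/mol

7.14e+13 J/mol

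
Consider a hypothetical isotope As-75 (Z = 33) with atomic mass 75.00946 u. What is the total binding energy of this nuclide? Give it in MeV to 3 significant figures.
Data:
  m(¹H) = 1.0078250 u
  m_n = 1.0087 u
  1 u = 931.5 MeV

572 MeV

Z = 33, so N = A − Z = 75 − 33 = 42.
Total constituent mass: 33 × 1.0078250 + 42 × 1.0087 = 75.6236250 u
Mass defect Δm = 75.6236250 − 75.00946 = 0.6141650 u
E_B = 0.6141650 × 931.5 = 572.095 MeV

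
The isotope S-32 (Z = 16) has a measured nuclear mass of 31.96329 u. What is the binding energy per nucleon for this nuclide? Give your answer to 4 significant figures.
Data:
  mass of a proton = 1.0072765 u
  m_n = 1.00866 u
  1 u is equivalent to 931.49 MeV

8.491 MeV/nucleon

The nucleus contains 16 protons and 32 − 16 = 16 neutrons.
Total constituent mass: 16 × 1.0072765 + 16 × 1.00866 = 32.2549840 u
Δm = 32.2549840 − 31.96329 = 0.2916940 u
Binding energy = Δm·c² = 0.2916940 × 931.49 MeV/u = 271.710 MeV
Dividing by A = 32 gives 8.491 MeV per nucleon.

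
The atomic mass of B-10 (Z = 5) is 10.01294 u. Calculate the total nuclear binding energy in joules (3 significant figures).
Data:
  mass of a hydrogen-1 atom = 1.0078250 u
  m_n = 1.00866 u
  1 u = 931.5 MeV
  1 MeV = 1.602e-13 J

1.04e-11 J

Z = 5, so N = A − Z = 10 − 5 = 5.
Mass of separated nucleons = 5(1.0078250) + 5(1.00866) = 5.0391250 + 5.04330 = 10.0824250 u
Δm = 10.0824250 − 10.01294 = 0.0694850 u
E_B = 0.0694850 × 931.5 = 64.7253 MeV
In joules: 64.7253 MeV × 1.602e-13 J/MeV = 1.0369e-11 J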